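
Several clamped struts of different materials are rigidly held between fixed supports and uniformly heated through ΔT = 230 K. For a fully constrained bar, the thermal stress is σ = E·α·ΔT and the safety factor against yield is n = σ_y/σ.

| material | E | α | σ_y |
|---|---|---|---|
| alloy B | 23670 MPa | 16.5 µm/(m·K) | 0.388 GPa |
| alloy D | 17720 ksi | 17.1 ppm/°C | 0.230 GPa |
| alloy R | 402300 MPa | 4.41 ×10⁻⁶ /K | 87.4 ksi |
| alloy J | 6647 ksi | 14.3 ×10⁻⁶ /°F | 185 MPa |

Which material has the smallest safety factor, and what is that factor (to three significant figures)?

Per material, after unit conversion:
  alloy B: E = 23.67, α = 16.5, σ_y = 388.0 → σ = 89.8 MPa, n = 4.32
  alloy D: E = 122.2, α = 17.1, σ_y = 230.0 → σ = 481 MPa, n = 0.479
  alloy R: E = 402.3, α = 4.41, σ_y = 602.6 → σ = 408 MPa, n = 1.48
  alloy J: E = 45.83, α = 25.7, σ_y = 185.0 → σ = 271 MPa, n = 0.682
Alloy D has the lowest safety factor, n = 0.479.

alloy D, n = 0.479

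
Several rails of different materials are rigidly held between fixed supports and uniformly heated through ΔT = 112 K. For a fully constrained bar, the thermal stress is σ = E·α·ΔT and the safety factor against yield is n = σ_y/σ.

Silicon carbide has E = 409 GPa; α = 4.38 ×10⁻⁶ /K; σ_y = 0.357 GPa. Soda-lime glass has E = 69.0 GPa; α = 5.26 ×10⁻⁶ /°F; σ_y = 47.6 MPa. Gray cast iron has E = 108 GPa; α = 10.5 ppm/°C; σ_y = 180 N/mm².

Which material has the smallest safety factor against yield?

In consistent units (E in GPa, α in ×10⁻⁶/K, σ_y in MPa):
  silicon carbide: E = 409.0, α = 4.38, σ_y = 357.0 → σ = 201 MPa, n = 1.78
  soda-lime glass: E = 69.00, α = 9.47, σ_y = 47.60 → σ = 73.2 MPa, n = 0.651
  gray cast iron: E = 108.0, α = 10.5, σ_y = 180.0 → σ = 127 MPa, n = 1.42
Soda-lime glass has the lowest safety factor, n = 0.651.

soda-lime glass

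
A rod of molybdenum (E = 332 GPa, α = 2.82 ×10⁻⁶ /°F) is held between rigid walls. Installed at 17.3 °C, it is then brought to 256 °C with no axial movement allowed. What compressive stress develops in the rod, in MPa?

α = 2.82×10⁻⁶/°F × 9/5 = 5.08×10⁻⁶/K.
ΔT = 238.7 K. Constrained thermal stress σ = E·α·ΔT = 332.0×10³ MPa × 5.08×10⁻⁶ × 238.7 = 402 MPa (compressive).

402 MPa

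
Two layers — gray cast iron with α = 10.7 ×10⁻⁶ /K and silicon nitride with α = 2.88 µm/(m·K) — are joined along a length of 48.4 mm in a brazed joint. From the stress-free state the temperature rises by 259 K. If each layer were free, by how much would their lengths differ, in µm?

98.0 µm

Δα = |10.7 − 2.88|×10⁻⁶/K = 7.82×10⁻⁶/K.
ΔL_mismatch = Δα·L·ΔT = 7.82×10⁻⁶ × 48.4 mm × 259.0 K = 98.0 µm.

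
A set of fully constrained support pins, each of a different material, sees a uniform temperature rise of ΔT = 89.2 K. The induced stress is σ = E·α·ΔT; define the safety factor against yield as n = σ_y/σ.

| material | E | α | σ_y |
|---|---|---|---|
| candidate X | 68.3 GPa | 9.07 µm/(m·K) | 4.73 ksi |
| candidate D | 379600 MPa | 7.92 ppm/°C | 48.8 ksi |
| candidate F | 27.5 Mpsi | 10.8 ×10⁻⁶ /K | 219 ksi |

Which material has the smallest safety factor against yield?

candidate X

Per material, after unit conversion:
  candidate X: E = 68.30, α = 9.07, σ_y = 32.61 → σ = 55.3 MPa, n = 0.590
  candidate D: E = 379.6, α = 7.92, σ_y = 336.5 → σ = 268 MPa, n = 1.25
  candidate F: E = 189.6, α = 10.8, σ_y = 1510 → σ = 183 MPa, n = 8.27
Smallest n: candidate X with n = 0.590.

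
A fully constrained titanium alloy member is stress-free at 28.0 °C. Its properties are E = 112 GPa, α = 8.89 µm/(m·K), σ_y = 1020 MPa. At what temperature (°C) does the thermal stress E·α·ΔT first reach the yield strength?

E·α·ΔT = 1020 MPa ⇒ ΔT = 1020 / (112.0×10³ × 8.89×10⁻⁶) = 1024 K.
T = 28.0 + 1024 = 1052 °C.

1050 °C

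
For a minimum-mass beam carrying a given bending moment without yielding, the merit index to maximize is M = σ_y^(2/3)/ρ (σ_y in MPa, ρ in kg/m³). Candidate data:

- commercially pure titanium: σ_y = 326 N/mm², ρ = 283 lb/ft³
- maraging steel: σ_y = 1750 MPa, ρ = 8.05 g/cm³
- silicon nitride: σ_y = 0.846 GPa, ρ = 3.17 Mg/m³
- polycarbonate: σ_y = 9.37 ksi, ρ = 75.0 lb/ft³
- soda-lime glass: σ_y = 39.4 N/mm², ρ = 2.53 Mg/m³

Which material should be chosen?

silicon nitride

Putting every candidate on a common basis:
  commercially pure titanium: σ_y = 326.0 MPa, ρ = 4533 kg/m³
  maraging steel: σ_y = 1750 MPa, ρ = 8050 kg/m³
  silicon nitride: σ_y = 846.0 MPa, ρ = 3170 kg/m³
  polycarbonate: σ_y = 64.60 MPa, ρ = 1201 kg/m³
  soda-lime glass: σ_y = 39.40 MPa, ρ = 2530 kg/m³
  silicon nitride: M = 28.2×10⁻³
  maraging steel: M = 18.0×10⁻³
  polycarbonate: M = 13.4×10⁻³
  commercially pure titanium: M = 10.4×10⁻³
  soda-lime glass: M = 4.58×10⁻³
The maximum is for silicon nitride.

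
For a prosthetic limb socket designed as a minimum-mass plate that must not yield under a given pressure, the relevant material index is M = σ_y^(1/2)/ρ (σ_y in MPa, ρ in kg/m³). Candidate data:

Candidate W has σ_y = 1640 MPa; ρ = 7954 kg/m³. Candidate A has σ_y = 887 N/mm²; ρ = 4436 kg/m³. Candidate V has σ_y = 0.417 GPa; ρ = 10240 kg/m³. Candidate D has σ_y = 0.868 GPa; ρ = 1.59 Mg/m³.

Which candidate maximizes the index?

In SI units:
  candidate W: σ_y = 1640 MPa, ρ = 7954 kg/m³
  candidate A: σ_y = 887.0 MPa, ρ = 4436 kg/m³
  candidate V: σ_y = 417.0 MPa, ρ = 10240 kg/m³
  candidate D: σ_y = 868.0 MPa, ρ = 1590 kg/m³
  candidate D: M = 18.5×10⁻³
  candidate A: M = 6.71×10⁻³
  candidate W: M = 5.09×10⁻³
  candidate V: M = 1.99×10⁻³
The maximum is for candidate D.

candidate D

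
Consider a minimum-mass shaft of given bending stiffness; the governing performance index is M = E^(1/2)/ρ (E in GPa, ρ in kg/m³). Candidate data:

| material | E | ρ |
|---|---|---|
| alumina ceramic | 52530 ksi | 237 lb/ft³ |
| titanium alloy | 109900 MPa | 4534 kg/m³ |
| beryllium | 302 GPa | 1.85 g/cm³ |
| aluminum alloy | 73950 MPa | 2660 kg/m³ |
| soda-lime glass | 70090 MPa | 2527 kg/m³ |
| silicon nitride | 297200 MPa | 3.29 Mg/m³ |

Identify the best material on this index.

beryllium

After converting to SI:
  alumina ceramic: E = 362.2 GPa, ρ = 3796 kg/m³
  titanium alloy: E = 109.9 GPa, ρ = 4534 kg/m³
  beryllium: E = 302.0 GPa, ρ = 1850 kg/m³
  aluminum alloy: E = 73.95 GPa, ρ = 2660 kg/m³
  soda-lime glass: E = 70.09 GPa, ρ = 2527 kg/m³
  silicon nitride: E = 297.2 GPa, ρ = 3290 kg/m³
  beryllium: M = 9.39×10⁻³
  silicon nitride: M = 5.24×10⁻³
  alumina ceramic: M = 5.01×10⁻³
  soda-lime glass: M = 3.31×10⁻³
  aluminum alloy: M = 3.23×10⁻³
  titanium alloy: M = 2.31×10⁻³
The maximum is for beryllium.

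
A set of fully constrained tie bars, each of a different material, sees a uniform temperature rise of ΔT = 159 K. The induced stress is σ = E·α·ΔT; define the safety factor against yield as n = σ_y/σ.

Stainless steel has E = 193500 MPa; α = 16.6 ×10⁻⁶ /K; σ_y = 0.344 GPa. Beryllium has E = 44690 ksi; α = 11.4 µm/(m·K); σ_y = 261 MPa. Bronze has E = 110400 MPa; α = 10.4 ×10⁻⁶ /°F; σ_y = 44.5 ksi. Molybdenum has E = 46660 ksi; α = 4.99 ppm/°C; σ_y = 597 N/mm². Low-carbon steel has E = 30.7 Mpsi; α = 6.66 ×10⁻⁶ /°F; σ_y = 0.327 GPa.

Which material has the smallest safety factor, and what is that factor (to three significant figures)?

beryllium, n = 0.467

Per material, after unit conversion:
  stainless steel: E = 193.5, α = 16.6, σ_y = 344.0 → σ = 511 MPa, n = 0.674
  beryllium: E = 308.1, α = 11.4, σ_y = 261.0 → σ = 559 MPa, n = 0.467
  bronze: E = 110.4, α = 18.7, σ_y = 306.8 → σ = 329 MPa, n = 0.934
  molybdenum: E = 321.7, α = 4.99, σ_y = 597.0 → σ = 255 MPa, n = 2.34
  low-carbon steel: E = 211.7, α = 12.0, σ_y = 327.0 → σ = 403 MPa, n = 0.810
Smallest n: beryllium with n = 0.467.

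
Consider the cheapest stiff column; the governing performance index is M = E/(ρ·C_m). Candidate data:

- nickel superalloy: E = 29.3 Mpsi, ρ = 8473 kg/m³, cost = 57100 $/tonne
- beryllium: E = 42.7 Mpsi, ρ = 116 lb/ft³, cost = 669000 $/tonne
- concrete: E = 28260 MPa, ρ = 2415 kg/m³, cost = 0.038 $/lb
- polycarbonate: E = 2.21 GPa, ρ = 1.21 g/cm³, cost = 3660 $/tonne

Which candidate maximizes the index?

Normalizing units and computing the index:
  nickel superalloy: E = 202.0 GPa, ρ = 8473 kg/m³, cost = 57.10 $/kg
  beryllium: E = 294.4 GPa, ρ = 1858 kg/m³, cost = 669.0 $/kg
  concrete: E = 28.26 GPa, ρ = 2415 kg/m³, cost = 0.08377 $/kg
  polycarbonate: E = 2.210 GPa, ρ = 1210 kg/m³, cost = 3.660 $/kg
  concrete: M = 140 MN·m per $
  polycarbonate: M = 0.499 MN·m per $
  nickel superalloy: M = 0.418 MN·m per $
  beryllium: M = 0.237 MN·m per $
Highest index: concrete.

concrete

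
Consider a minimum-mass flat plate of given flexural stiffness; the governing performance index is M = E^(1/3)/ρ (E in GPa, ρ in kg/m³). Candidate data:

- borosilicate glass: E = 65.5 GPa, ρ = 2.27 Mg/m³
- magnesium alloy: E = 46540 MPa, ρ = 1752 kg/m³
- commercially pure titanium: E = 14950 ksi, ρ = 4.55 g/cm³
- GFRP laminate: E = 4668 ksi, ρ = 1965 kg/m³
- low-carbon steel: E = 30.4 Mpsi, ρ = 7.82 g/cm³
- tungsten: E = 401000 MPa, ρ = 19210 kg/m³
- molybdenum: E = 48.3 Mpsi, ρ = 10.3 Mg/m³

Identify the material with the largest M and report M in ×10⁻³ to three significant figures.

magnesium alloy, M = 2.05×10⁻³

In SI units:
  borosilicate glass: E = 65.50 GPa, ρ = 2270 kg/m³
  magnesium alloy: E = 46.54 GPa, ρ = 1752 kg/m³
  commercially pure titanium: E = 103.1 GPa, ρ = 4550 kg/m³
  GFRP laminate: E = 32.18 GPa, ρ = 1965 kg/m³
  low-carbon steel: E = 209.6 GPa, ρ = 7820 kg/m³
  tungsten: E = 401.0 GPa, ρ = 19210 kg/m³
  molybdenum: E = 333.0 GPa, ρ = 10300 kg/m³
  magnesium alloy: M = 2.05×10⁻³
  borosilicate glass: M = 1.78×10⁻³
  GFRP laminate: M = 1.62×10⁻³
  commercially pure titanium: M = 1.03×10⁻³
  low-carbon steel: M = 0.760×10⁻³
  molybdenum: M = 0.673×10⁻³
  tungsten: M = 0.384×10⁻³
The maximum is for magnesium alloy.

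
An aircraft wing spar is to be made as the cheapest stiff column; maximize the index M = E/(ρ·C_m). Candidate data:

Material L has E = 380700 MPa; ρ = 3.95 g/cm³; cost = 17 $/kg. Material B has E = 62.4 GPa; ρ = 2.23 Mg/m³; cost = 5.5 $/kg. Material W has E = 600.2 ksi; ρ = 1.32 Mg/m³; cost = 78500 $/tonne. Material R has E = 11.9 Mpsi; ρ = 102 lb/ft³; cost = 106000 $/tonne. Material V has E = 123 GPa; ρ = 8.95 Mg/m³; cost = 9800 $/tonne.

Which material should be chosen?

Putting every candidate on a common basis:
  material L: E = 380.7 GPa, ρ = 3950 kg/m³, cost = 17.00 $/kg
  material B: E = 62.40 GPa, ρ = 2230 kg/m³, cost = 5.500 $/kg
  material W: E = 4.138 GPa, ρ = 1320 kg/m³, cost = 78.50 $/kg
  material R: E = 82.05 GPa, ρ = 1634 kg/m³, cost = 106.0 $/kg
  material V: E = 123.0 GPa, ρ = 8950 kg/m³, cost = 9.800 $/kg
  material L: M = 5.67 MN·m per $
  material B: M = 5.09 MN·m per $
  material V: M = 1.40 MN·m per $
  material R: M = 0.474 MN·m per $
  material W: M = 0.0399 MN·m per $
Material L ranks first.

material L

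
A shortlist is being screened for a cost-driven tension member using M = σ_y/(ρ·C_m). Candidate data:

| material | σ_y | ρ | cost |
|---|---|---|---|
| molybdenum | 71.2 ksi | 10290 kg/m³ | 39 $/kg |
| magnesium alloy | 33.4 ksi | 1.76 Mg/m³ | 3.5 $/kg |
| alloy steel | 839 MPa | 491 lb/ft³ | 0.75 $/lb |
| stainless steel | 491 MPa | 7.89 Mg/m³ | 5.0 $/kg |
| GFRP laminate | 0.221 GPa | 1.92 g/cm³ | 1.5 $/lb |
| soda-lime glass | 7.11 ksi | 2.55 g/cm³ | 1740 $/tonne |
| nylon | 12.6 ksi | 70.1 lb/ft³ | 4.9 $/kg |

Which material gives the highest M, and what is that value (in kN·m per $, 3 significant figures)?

alloy steel, M = 64.5 kN·m per $

Normalizing units and computing the index:
  molybdenum: σ_y = 490.9 MPa, ρ = 10290 kg/m³, cost = 39.00 $/kg
  magnesium alloy: σ_y = 230.3 MPa, ρ = 1760 kg/m³, cost = 3.500 $/kg
  alloy steel: σ_y = 839.0 MPa, ρ = 7865 kg/m³, cost = 1.653 $/kg
  stainless steel: σ_y = 491.0 MPa, ρ = 7890 kg/m³, cost = 5.000 $/kg
  GFRP laminate: σ_y = 221.0 MPa, ρ = 1920 kg/m³, cost = 3.307 $/kg
  soda-lime glass: σ_y = 49.02 MPa, ρ = 2550 kg/m³, cost = 1.740 $/kg
  nylon: σ_y = 86.87 MPa, ρ = 1123 kg/m³, cost = 4.900 $/kg
  alloy steel: M = 64.5 kN·m per $
  magnesium alloy: M = 37.4 kN·m per $
  GFRP laminate: M = 34.8 kN·m per $
  nylon: M = 15.8 kN·m per $
  stainless steel: M = 12.4 kN·m per $
  soda-lime glass: M = 11.0 kN·m per $
  molybdenum: M = 1.22 kN·m per $
Highest index: alloy steel.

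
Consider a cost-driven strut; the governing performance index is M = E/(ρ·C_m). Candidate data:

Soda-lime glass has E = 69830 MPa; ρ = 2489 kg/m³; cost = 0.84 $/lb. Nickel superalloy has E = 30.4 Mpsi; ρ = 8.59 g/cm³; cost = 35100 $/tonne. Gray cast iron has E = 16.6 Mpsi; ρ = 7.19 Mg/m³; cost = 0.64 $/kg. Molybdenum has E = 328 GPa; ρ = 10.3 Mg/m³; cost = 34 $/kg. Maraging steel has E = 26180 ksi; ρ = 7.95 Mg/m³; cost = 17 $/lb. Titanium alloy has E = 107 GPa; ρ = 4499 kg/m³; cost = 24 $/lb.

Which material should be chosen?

gray cast iron

Putting every candidate on a common basis:
  soda-lime glass: E = 69.83 GPa, ρ = 2489 kg/m³, cost = 1.852 $/kg
  nickel superalloy: E = 209.6 GPa, ρ = 8590 kg/m³, cost = 35.10 $/kg
  gray cast iron: E = 114.5 GPa, ρ = 7190 kg/m³, cost = 0.6400 $/kg
  molybdenum: E = 328.0 GPa, ρ = 10300 kg/m³, cost = 34.00 $/kg
  maraging steel: E = 180.5 GPa, ρ = 7950 kg/m³, cost = 37.48 $/kg
  titanium alloy: E = 107.0 GPa, ρ = 4499 kg/m³, cost = 52.91 $/kg
  gray cast iron: M = 24.9 MN·m per $
  soda-lime glass: M = 15.1 MN·m per $
  molybdenum: M = 0.937 MN·m per $
  nickel superalloy: M = 0.695 MN·m per $
  maraging steel: M = 0.606 MN·m per $
  titanium alloy: M = 0.449 MN·m per $
Gray cast iron has the largest M.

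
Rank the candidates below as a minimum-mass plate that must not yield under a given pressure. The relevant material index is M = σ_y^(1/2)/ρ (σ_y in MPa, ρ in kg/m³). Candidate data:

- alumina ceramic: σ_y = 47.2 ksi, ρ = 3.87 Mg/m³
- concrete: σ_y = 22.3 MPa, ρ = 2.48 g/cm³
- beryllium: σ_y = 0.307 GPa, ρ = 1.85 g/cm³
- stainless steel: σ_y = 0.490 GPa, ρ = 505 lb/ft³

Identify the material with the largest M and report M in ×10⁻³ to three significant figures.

beryllium, M = 9.47×10⁻³

After converting to SI:
  alumina ceramic: σ_y = 325.4 MPa, ρ = 3870 kg/m³
  concrete: σ_y = 22.30 MPa, ρ = 2480 kg/m³
  beryllium: σ_y = 307.0 MPa, ρ = 1850 kg/m³
  stainless steel: σ_y = 490.0 MPa, ρ = 8089 kg/m³
  beryllium: M = 9.47×10⁻³
  alumina ceramic: M = 4.66×10⁻³
  stainless steel: M = 2.74×10⁻³
  concrete: M = 1.90×10⁻³
Beryllium has the largest M.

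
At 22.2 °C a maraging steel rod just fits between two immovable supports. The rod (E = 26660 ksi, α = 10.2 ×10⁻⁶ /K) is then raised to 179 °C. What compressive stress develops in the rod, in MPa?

294 MPa

E = 26660 ksi = 183.8 GPa.
ΔT = 156.8 K. Constrained thermal stress σ = E·α·ΔT = 183.8×10³ MPa × 10.2×10⁻⁶ × 156.8 = 294 MPa (compressive).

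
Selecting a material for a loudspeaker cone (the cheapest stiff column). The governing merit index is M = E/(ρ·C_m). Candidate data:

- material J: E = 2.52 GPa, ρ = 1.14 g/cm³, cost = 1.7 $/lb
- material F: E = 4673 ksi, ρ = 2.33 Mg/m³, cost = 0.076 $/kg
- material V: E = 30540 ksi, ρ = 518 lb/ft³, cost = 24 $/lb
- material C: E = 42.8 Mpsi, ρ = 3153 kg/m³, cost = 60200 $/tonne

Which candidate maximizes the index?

In SI units:
  material J: E = 2.520 GPa, ρ = 1140 kg/m³, cost = 3.748 $/kg
  material F: E = 32.22 GPa, ρ = 2330 kg/m³, cost = 0.07600 $/kg
  material V: E = 210.6 GPa, ρ = 8298 kg/m³, cost = 52.91 $/kg
  material C: E = 295.1 GPa, ρ = 3153 kg/m³, cost = 60.20 $/kg
  material F: M = 182 MN·m per $
  material C: M = 1.55 MN·m per $
  material J: M = 0.590 MN·m per $
  material V: M = 0.480 MN·m per $
The maximum is for material F.

material F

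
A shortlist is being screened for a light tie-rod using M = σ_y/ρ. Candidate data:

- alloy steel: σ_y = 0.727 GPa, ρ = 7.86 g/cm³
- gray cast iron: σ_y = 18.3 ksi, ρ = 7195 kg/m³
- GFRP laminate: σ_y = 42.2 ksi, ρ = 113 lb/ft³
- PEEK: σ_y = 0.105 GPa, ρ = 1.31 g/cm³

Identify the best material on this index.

In SI units:
  alloy steel: σ_y = 727.0 MPa, ρ = 7860 kg/m³
  gray cast iron: σ_y = 126.2 MPa, ρ = 7195 kg/m³
  GFRP laminate: σ_y = 291.0 MPa, ρ = 1810 kg/m³
  PEEK: σ_y = 105.0 MPa, ρ = 1310 kg/m³
  GFRP laminate: M = 161 kN·m/kg
  alloy steel: M = 92.5 kN·m/kg
  PEEK: M = 80.2 kN·m/kg
  gray cast iron: M = 17.5 kN·m/kg
GFRP laminate ranks first.

GFRP laminate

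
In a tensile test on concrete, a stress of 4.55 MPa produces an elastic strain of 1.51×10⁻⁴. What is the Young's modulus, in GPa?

30.1 GPa

E = σ/ε = 4.55 MPa / 1.51×10⁻⁴ = 30130 MPa = 30.1 GPa.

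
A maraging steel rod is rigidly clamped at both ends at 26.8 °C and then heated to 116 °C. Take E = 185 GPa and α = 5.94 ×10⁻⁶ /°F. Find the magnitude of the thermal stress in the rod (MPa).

α = 5.94×10⁻⁶/°F × 9/5 = 10.7×10⁻⁶/K.
ΔT = 89.20 K. Constrained thermal stress σ = E·α·ΔT = 185.0×10³ MPa × 10.7×10⁻⁶ × 89.20 = 176 MPa (compressive).

176 MPa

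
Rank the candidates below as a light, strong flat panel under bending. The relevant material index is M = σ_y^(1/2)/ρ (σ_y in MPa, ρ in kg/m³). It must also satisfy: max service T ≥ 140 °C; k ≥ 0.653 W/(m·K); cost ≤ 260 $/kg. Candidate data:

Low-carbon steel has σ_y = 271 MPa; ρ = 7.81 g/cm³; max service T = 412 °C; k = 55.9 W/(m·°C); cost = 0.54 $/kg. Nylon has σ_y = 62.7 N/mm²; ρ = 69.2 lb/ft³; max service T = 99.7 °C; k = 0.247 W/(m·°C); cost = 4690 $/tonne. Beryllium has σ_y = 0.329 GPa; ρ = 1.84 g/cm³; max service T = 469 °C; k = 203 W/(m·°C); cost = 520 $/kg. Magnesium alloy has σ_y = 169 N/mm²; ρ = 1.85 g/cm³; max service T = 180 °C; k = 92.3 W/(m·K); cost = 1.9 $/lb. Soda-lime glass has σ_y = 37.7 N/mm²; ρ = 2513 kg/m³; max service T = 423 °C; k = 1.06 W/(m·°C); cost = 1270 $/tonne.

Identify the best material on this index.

Screen on constraints: max service T ≥ 140 °C; k ≥ 0.653 W/(m·K); cost ≤ 260 $/kg. Survivors: low-carbon steel, magnesium alloy, soda-lime glass.
Putting every candidate on a common basis:
  low-carbon steel: σ_y = 271.0 MPa, ρ = 7810 kg/m³
  magnesium alloy: σ_y = 169.0 MPa, ρ = 1850 kg/m³
  soda-lime glass: σ_y = 37.70 MPa, ρ = 2513 kg/m³
  magnesium alloy: M = 7.03×10⁻³
  soda-lime glass: M = 2.44×10⁻³
  low-carbon steel: M = 2.11×10⁻³
Highest index: magnesium alloy.

magnesium alloy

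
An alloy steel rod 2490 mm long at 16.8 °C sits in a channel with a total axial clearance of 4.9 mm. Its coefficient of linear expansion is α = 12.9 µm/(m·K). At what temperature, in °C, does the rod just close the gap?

169 °C

α·L₀·ΔT = 4.9 mm ⇒ ΔT = 4.9 / (12.9×10⁻⁶ × 2490.0) = 152.5 K.
T = 16.8 + 152.5 = 169.3 °C.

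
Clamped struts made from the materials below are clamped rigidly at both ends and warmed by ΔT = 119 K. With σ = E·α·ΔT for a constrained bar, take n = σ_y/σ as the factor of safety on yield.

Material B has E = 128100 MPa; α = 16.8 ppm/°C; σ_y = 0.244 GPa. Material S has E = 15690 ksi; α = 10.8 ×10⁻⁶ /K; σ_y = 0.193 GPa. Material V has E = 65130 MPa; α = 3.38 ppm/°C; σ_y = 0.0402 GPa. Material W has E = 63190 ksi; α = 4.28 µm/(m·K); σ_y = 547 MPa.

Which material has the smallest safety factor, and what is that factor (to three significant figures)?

Per material, after unit conversion:
  material B: E = 128.1, α = 16.8, σ_y = 244.0 → σ = 256 MPa, n = 0.953
  material S: E = 108.2, α = 10.8, σ_y = 193.0 → σ = 139 MPa, n = 1.39
  material V: E = 65.13, α = 3.38, σ_y = 40.20 → σ = 26.2 MPa, n = 1.53
  material W: E = 435.7, α = 4.28, σ_y = 547.0 → σ = 222 MPa, n = 2.47
Material B has the lowest safety factor, n = 0.953.

material B, n = 0.953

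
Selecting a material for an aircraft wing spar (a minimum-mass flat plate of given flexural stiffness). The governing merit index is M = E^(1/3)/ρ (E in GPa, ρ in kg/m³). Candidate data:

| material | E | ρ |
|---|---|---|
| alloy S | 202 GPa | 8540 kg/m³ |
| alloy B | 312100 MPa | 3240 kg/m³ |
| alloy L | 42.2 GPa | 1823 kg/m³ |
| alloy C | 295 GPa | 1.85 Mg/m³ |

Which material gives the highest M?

Normalizing units and computing the index:
  alloy S: E = 202.0 GPa, ρ = 8540 kg/m³
  alloy B: E = 312.1 GPa, ρ = 3240 kg/m³
  alloy L: E = 42.20 GPa, ρ = 1823 kg/m³
  alloy C: E = 295.0 GPa, ρ = 1850 kg/m³
  alloy C: M = 3.60×10⁻³
  alloy B: M = 2.09×10⁻³
  alloy L: M = 1.91×10⁻³
  alloy S: M = 0.687×10⁻³
Highest index: alloy C.

alloy C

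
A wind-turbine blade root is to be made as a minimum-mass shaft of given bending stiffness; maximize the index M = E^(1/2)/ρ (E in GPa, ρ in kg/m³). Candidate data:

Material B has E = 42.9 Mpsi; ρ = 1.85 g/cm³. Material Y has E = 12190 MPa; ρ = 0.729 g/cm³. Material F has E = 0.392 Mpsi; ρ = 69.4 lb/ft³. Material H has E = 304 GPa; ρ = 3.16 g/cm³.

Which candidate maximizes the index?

Putting every candidate on a common basis:
  material B: E = 295.8 GPa, ρ = 1850 kg/m³
  material Y: E = 12.19 GPa, ρ = 729.0 kg/m³
  material F: E = 2.703 GPa, ρ = 1112 kg/m³
  material H: E = 304.0 GPa, ρ = 3160 kg/m³
  material B: M = 9.30×10⁻³
  material H: M = 5.52×10⁻³
  material Y: M = 4.79×10⁻³
  material F: M = 1.48×10⁻³
Material B ranks first.

material B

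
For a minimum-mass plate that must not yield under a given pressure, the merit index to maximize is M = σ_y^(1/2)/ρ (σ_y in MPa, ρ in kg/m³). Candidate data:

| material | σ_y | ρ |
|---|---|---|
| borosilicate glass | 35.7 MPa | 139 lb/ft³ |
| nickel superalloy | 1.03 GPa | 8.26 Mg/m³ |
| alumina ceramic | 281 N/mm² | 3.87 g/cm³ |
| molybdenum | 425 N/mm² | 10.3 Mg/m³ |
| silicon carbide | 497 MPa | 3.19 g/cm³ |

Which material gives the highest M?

silicon carbide

In SI units:
  borosilicate glass: σ_y = 35.70 MPa, ρ = 2227 kg/m³
  nickel superalloy: σ_y = 1030 MPa, ρ = 8260 kg/m³
  alumina ceramic: σ_y = 281.0 MPa, ρ = 3870 kg/m³
  molybdenum: σ_y = 425.0 MPa, ρ = 10300 kg/m³
  silicon carbide: σ_y = 497.0 MPa, ρ = 3190 kg/m³
  silicon carbide: M = 6.99×10⁻³
  alumina ceramic: M = 4.33×10⁻³
  nickel superalloy: M = 3.89×10⁻³
  borosilicate glass: M = 2.68×10⁻³
  molybdenum: M = 2.00×10⁻³
Highest index: silicon carbide.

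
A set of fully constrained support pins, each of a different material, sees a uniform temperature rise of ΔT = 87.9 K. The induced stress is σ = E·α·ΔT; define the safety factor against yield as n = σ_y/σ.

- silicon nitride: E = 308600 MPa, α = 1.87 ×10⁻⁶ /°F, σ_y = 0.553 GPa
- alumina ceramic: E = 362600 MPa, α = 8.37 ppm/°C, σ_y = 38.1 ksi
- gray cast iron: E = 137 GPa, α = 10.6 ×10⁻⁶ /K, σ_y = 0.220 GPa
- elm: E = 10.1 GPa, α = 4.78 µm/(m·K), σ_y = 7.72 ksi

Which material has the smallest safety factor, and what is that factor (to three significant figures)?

alumina ceramic, n = 0.985

Per material, after unit conversion:
  silicon nitride: E = 308.6, α = 3.37, σ_y = 553.0 → σ = 91.3 MPa, n = 6.06
  alumina ceramic: E = 362.6, α = 8.37, σ_y = 262.7 → σ = 267 MPa, n = 0.985
  gray cast iron: E = 137.0, α = 10.6, σ_y = 220.0 → σ = 128 MPa, n = 1.72
  elm: E = 10.10, α = 4.78, σ_y = 53.23 → σ = 4.24 MPa, n = 12.5
The minimum is alumina ceramic at n = 0.985.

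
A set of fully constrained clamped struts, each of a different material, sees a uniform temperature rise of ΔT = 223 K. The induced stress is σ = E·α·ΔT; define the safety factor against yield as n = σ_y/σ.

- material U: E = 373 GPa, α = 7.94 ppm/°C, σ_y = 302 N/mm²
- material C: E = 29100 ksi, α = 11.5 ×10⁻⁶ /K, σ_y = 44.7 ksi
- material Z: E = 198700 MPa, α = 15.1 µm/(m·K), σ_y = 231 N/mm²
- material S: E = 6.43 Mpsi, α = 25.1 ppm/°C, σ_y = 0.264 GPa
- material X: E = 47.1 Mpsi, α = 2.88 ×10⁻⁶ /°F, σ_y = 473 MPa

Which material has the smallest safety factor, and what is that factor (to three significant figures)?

material Z, n = 0.345

In consistent units (E in GPa, α in ×10⁻⁶/K, σ_y in MPa):
  material U: E = 373.0, α = 7.94, σ_y = 302.0 → σ = 660 MPa, n = 0.457
  material C: E = 200.6, α = 11.5, σ_y = 308.2 → σ = 515 MPa, n = 0.599
  material Z: E = 198.7, α = 15.1, σ_y = 231.0 → σ = 669 MPa, n = 0.345
  material S: E = 44.33, α = 25.1, σ_y = 264.0 → σ = 248 MPa, n = 1.06
  material X: E = 324.7, α = 5.18, σ_y = 473.0 → σ = 375 MPa, n = 1.26
The minimum is material Z at n = 0.345.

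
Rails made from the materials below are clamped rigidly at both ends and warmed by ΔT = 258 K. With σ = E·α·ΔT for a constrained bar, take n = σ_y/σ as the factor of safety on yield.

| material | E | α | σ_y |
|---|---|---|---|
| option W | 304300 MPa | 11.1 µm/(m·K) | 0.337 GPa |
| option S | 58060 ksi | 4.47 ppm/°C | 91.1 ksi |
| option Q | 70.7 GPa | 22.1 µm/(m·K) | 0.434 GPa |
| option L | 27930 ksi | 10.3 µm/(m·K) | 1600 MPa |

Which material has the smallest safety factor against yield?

option W

Per material, after unit conversion:
  option W: E = 304.3, α = 11.1, σ_y = 337.0 → σ = 871 MPa, n = 0.387
  option S: E = 400.3, α = 4.47, σ_y = 628.1 → σ = 462 MPa, n = 1.36
  option Q: E = 70.70, α = 22.1, σ_y = 434.0 → σ = 403 MPa, n = 1.08
  option L: E = 192.6, α = 10.3, σ_y = 1600 → σ = 512 MPa, n = 3.13
Smallest n: option W with n = 0.387.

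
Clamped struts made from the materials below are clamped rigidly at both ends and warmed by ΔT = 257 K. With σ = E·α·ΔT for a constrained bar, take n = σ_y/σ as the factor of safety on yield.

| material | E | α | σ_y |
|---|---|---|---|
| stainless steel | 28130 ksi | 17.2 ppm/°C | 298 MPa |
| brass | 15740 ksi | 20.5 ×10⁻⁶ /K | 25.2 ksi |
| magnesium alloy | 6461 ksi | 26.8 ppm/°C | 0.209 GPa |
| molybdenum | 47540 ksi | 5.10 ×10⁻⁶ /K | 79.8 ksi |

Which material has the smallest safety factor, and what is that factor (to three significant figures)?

With everything in SI (GPa, ×10⁻⁶/K, MPa):
  stainless steel: E = 193.9, α = 17.2, σ_y = 298.0 → σ = 857 MPa, n = 0.348
  brass: E = 108.5, α = 20.5, σ_y = 173.7 → σ = 572 MPa, n = 0.304
  magnesium alloy: E = 44.55, α = 26.8, σ_y = 209.0 → σ = 307 MPa, n = 0.681
  molybdenum: E = 327.8, α = 5.10, σ_y = 550.2 → σ = 430 MPa, n = 1.28
Brass has the lowest safety factor, n = 0.304.

brass, n = 0.304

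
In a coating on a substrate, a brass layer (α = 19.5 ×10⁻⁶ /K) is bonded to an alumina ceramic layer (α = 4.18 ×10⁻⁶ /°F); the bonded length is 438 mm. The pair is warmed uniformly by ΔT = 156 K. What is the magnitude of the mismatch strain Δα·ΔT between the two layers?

alumina ceramic: α = 4.18×10⁻⁶/°F × 9/5 = 7.52×10⁻⁶/K.
Δα = |19.5 − 7.52|×10⁻⁶/K = 12.0×10⁻⁶/K.
Mismatch strain = Δα·ΔT = 12.0×10⁻⁶ × 156.0 = 1.87×10⁻³.

1.87×10⁻³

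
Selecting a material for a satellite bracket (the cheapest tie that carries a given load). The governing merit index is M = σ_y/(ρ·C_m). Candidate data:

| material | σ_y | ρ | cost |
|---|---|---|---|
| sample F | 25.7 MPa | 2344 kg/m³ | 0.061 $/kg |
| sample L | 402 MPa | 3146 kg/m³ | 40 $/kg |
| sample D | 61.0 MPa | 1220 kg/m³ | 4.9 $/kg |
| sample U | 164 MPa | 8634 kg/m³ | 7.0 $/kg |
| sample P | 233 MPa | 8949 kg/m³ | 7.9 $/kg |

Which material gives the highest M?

sample F

Computing M directly (units already consistent):
  sample F: M = 180 kN·m per $
  sample D: M = 10.2 kN·m per $
  sample P: M = 3.30 kN·m per $
  sample L: M = 3.19 kN·m per $
  sample U: M = 2.71 kN·m per $
Sample F has the largest M.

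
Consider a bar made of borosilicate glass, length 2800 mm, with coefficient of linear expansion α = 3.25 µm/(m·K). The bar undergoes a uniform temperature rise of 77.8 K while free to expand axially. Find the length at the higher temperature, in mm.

2800.7 mm

ΔL = α·L₀·ΔT = 3.25×10⁻⁶ × 2800 mm × 77.80 K = 0.708 mm.
L = L₀ + ΔL = 2800 + 0.708 = 2800.7 mm.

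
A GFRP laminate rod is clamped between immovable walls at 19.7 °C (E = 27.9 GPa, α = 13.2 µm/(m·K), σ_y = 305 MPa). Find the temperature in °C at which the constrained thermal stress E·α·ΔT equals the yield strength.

E·α·ΔT = 305.0 MPa ⇒ ΔT = 305.0 / (27.90×10³ × 13.2×10⁻⁶) = 828.2 K.
T = 19.7 + 828.2 = 847.9 °C.

848 °C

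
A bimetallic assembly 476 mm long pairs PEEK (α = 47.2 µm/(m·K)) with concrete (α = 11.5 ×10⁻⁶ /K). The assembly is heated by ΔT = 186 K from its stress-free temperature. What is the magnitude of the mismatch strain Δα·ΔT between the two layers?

Δα = |47.2 − 11.5|×10⁻⁶/K = 35.7×10⁻⁶/K.
Mismatch strain = Δα·ΔT = 35.7×10⁻⁶ × 186.0 = 6.64×10⁻³.

6.64×10⁻³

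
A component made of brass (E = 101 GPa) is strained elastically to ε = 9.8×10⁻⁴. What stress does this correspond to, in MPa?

99.0 MPa

σ = E·ε = 101000 MPa × 9.8×10⁻⁴ = 99.0 MPa.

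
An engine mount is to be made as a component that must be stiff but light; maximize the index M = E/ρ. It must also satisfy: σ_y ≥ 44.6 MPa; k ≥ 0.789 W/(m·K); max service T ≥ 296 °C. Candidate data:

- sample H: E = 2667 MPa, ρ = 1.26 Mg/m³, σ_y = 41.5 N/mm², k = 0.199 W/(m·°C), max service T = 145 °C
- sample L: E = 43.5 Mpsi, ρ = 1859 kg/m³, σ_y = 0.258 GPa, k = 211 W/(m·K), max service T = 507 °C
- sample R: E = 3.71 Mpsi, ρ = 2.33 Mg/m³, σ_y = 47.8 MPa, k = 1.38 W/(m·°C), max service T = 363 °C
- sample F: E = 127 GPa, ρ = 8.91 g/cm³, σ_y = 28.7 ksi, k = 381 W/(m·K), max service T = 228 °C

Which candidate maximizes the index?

sample L

Screen on constraints: σ_y ≥ 44.6 MPa; k ≥ 0.789 W/(m·K); max service T ≥ 296 °C. Survivors: sample L, sample R.
Putting every candidate on a common basis:
  sample L: E = 299.9 GPa, ρ = 1859 kg/m³
  sample R: E = 25.58 GPa, ρ = 2330 kg/m³
  sample L: M = 161 MN·m/kg
  sample R: M = 11.0 MN·m/kg
The maximum is for sample L.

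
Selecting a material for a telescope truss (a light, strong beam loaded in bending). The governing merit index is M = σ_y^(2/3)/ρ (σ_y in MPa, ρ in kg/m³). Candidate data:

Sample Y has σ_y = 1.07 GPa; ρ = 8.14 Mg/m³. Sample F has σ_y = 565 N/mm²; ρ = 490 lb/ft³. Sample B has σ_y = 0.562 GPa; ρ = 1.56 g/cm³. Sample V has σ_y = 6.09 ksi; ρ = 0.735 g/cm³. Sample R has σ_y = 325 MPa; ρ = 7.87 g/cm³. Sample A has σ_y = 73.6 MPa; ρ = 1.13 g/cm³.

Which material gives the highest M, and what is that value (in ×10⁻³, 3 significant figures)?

Putting every candidate on a common basis:
  sample Y: σ_y = 1070 MPa, ρ = 8140 kg/m³
  sample F: σ_y = 565.0 MPa, ρ = 7849 kg/m³
  sample B: σ_y = 562.0 MPa, ρ = 1560 kg/m³
  sample V: σ_y = 41.99 MPa, ρ = 735.0 kg/m³
  sample R: σ_y = 325.0 MPa, ρ = 7870 kg/m³
  sample A: σ_y = 73.60 MPa, ρ = 1130 kg/m³
  sample B: M = 43.7×10⁻³
  sample V: M = 16.4×10⁻³
  sample A: M = 15.5×10⁻³
  sample Y: M = 12.9×10⁻³
  sample F: M = 8.71×10⁻³
  sample R: M = 6.01×10⁻³
Highest index: sample B.

sample B, M = 43.7×10⁻³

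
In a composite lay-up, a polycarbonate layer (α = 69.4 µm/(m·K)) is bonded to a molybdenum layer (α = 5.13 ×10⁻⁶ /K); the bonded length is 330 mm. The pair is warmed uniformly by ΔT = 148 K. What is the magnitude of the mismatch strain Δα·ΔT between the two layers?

Δα = |69.4 − 5.13|×10⁻⁶/K = 64.3×10⁻⁶/K.
Mismatch strain = Δα·ΔT = 64.3×10⁻⁶ × 148.0 = 9.51×10⁻³.

9.51×10⁻³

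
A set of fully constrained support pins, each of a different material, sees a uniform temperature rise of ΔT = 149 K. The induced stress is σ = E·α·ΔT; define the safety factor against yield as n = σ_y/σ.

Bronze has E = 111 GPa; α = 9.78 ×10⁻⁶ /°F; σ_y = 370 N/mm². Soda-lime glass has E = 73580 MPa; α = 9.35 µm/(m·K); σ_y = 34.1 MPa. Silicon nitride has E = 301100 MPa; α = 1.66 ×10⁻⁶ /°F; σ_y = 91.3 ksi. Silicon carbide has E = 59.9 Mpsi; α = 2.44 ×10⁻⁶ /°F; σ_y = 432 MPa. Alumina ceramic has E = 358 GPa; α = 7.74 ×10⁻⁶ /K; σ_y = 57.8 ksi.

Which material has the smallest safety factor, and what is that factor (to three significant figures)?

soda-lime glass, n = 0.333

With everything in SI (GPa, ×10⁻⁶/K, MPa):
  bronze: E = 111.0, α = 17.6, σ_y = 370.0 → σ = 291 MPa, n = 1.27
  soda-lime glass: E = 73.58, α = 9.35, σ_y = 34.10 → σ = 103 MPa, n = 0.333
  silicon nitride: E = 301.1, α = 2.99, σ_y = 629.5 → σ = 134 MPa, n = 4.70
  silicon carbide: E = 413.0, α = 4.39, σ_y = 432.0 → σ = 270 MPa, n = 1.60
  alumina ceramic: E = 358.0, α = 7.74, σ_y = 398.5 → σ = 413 MPa, n = 0.965
The minimum is soda-lime glass at n = 0.333.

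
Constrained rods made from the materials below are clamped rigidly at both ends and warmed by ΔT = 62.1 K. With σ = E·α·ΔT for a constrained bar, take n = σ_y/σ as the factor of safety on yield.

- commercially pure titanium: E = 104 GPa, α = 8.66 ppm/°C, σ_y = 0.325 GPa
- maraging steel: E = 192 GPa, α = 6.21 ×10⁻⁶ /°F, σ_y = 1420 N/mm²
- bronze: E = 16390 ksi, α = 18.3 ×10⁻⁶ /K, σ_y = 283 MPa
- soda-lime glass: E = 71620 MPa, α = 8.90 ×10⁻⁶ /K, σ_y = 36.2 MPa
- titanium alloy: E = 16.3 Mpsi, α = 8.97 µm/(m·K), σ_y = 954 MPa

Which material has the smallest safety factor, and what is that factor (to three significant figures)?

In consistent units (E in GPa, α in ×10⁻⁶/K, σ_y in MPa):
  commercially pure titanium: E = 104.0, α = 8.66, σ_y = 325.0 → σ = 55.9 MPa, n = 5.81
  maraging steel: E = 192.0, α = 11.2, σ_y = 1420 → σ = 133 MPa, n = 10.7
  bronze: E = 113.0, α = 18.3, σ_y = 283.0 → σ = 128 MPa, n = 2.20
  soda-lime glass: E = 71.62, α = 8.90, σ_y = 36.20 → σ = 39.6 MPa, n = 0.915
  titanium alloy: E = 112.4, α = 8.97, σ_y = 954.0 → σ = 62.6 MPa, n = 15.2
Smallest n: soda-lime glass with n = 0.915.

soda-lime glass, n = 0.915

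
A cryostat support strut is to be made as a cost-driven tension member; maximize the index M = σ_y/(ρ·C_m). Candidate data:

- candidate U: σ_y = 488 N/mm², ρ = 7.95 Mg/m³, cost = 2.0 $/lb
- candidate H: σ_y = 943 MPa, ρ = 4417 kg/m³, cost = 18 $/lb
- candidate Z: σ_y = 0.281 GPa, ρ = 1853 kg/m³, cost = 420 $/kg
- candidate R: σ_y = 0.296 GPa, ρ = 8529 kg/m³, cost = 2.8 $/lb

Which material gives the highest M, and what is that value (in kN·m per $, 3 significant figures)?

candidate U, M = 13.9 kN·m per $

Putting every candidate on a common basis:
  candidate U: σ_y = 488.0 MPa, ρ = 7950 kg/m³, cost = 4.409 $/kg
  candidate H: σ_y = 943.0 MPa, ρ = 4417 kg/m³, cost = 39.68 $/kg
  candidate Z: σ_y = 281.0 MPa, ρ = 1853 kg/m³, cost = 420.0 $/kg
  candidate R: σ_y = 296.0 MPa, ρ = 8529 kg/m³, cost = 6.173 $/kg
  candidate U: M = 13.9 kN·m per $
  candidate R: M = 5.62 kN·m per $
  candidate H: M = 5.38 kN·m per $
  candidate Z: M = 0.361 kN·m per $
Highest index: candidate U.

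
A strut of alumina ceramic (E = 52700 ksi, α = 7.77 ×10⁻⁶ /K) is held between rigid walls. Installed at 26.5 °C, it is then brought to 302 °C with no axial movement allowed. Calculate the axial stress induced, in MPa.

E = 52700 ksi = 363.4 GPa.
ΔT = 275.5 K. Constrained thermal stress σ = E·α·ΔT = 363.4×10³ MPa × 7.77×10⁻⁶ × 275.5 = 778 MPa (compressive).

778 MPa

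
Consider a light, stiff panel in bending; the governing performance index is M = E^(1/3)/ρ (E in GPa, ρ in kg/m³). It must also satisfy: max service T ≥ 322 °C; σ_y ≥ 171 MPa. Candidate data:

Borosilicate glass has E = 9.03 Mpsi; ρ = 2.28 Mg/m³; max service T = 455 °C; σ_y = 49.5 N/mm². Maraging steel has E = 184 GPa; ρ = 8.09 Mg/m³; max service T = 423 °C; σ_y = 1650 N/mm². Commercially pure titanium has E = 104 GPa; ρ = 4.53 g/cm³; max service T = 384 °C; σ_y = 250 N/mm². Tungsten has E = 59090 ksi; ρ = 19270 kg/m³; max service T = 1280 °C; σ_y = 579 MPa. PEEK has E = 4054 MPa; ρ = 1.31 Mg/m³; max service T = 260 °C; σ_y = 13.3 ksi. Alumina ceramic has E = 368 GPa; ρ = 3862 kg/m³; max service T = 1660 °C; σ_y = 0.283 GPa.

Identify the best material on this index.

Screen on constraints: max service T ≥ 322 °C; σ_y ≥ 171 MPa. Survivors: maraging steel, commercially pure titanium, tungsten, alumina ceramic.
Putting every candidate on a common basis:
  maraging steel: E = 184.0 GPa, ρ = 8090 kg/m³
  commercially pure titanium: E = 104.0 GPa, ρ = 4530 kg/m³
  tungsten: E = 407.4 GPa, ρ = 19270 kg/m³
  alumina ceramic: E = 368.0 GPa, ρ = 3862 kg/m³
  alumina ceramic: M = 1.86×10⁻³
  commercially pure titanium: M = 1.04×10⁻³
  maraging steel: M = 0.703×10⁻³
  tungsten: M = 0.385×10⁻³
Alumina ceramic ranks first.

alumina ceramic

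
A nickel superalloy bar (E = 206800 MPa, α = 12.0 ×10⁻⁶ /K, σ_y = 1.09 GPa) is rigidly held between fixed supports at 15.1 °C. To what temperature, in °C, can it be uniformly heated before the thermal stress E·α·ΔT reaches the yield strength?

E = 206800 MPa = 206.8 GPa.
σ_y = 1.09 GPa = 1090 MPa.
E·α·ΔT = 1090 MPa ⇒ ΔT = 1090 / (206.8×10³ × 12.0×10⁻⁶) = 439.2 K.
T = 15.1 + 439.2 = 454.3 °C.

454 °C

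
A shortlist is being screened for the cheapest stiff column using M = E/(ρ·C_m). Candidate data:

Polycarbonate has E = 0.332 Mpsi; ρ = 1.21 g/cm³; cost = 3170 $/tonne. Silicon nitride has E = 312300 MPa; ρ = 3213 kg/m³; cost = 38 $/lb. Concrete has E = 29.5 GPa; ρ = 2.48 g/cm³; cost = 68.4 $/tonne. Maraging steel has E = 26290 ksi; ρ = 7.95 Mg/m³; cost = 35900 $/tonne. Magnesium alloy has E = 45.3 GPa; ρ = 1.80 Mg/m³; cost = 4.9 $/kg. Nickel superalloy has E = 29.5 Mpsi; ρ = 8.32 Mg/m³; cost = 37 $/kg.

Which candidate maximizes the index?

Putting every candidate on a common basis:
  polycarbonate: E = 2.289 GPa, ρ = 1210 kg/m³, cost = 3.170 $/kg
  silicon nitride: E = 312.3 GPa, ρ = 3213 kg/m³, cost = 83.77 $/kg
  concrete: E = 29.50 GPa, ρ = 2480 kg/m³, cost = 0.06840 $/kg
  maraging steel: E = 181.3 GPa, ρ = 7950 kg/m³, cost = 35.90 $/kg
  magnesium alloy: E = 45.30 GPa, ρ = 1800 kg/m³, cost = 4.900 $/kg
  nickel superalloy: E = 203.4 GPa, ρ = 8320 kg/m³, cost = 37.00 $/kg
  concrete: M = 174 MN·m per $
  magnesium alloy: M = 5.14 MN·m per $
  silicon nitride: M = 1.16 MN·m per $
  nickel superalloy: M = 0.661 MN·m per $
  maraging steel: M = 0.635 MN·m per $
  polycarbonate: M = 0.597 MN·m per $
Concrete has the largest M.

concrete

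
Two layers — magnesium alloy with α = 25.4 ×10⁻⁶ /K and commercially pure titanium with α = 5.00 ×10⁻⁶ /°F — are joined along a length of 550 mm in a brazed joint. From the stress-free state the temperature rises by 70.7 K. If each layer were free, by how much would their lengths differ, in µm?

commercially pure titanium: α = 5.00×10⁻⁶/°F × 9/5 = 9.00×10⁻⁶/K.
Δα = |25.4 − 9.00|×10⁻⁶/K = 16.4×10⁻⁶/K.
ΔL_mismatch = Δα·L·ΔT = 16.4×10⁻⁶ × 550.0 mm × 70.7 K = 638 µm.

638 µm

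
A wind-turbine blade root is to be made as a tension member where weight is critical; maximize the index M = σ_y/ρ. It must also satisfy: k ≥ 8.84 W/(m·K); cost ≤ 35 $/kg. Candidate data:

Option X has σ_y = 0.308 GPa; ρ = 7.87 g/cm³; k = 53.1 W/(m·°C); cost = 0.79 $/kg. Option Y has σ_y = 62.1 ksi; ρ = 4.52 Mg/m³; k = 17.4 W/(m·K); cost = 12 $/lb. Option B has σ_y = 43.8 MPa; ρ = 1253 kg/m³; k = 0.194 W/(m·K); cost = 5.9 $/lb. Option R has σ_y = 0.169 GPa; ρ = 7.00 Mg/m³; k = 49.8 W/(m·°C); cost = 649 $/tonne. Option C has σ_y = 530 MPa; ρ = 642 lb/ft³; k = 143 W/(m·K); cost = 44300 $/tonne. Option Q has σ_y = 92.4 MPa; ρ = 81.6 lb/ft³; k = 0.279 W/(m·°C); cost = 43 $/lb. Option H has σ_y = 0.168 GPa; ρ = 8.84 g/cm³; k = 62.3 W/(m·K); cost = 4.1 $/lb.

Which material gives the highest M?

Screen on constraints: k ≥ 8.84 W/(m·K); cost ≤ 35 $/kg. Survivors: option X, option Y, option R, option H.
In SI units:
  option X: σ_y = 308.0 MPa, ρ = 7870 kg/m³
  option Y: σ_y = 428.2 MPa, ρ = 4520 kg/m³
  option R: σ_y = 169.0 MPa, ρ = 7000 kg/m³
  option H: σ_y = 168.0 MPa, ρ = 8840 kg/m³
  option Y: M = 94.7 kN·m/kg
  option X: M = 39.1 kN·m/kg
  option R: M = 24.1 kN·m/kg
  option H: M = 19.0 kN·m/kg
Option Y has the largest M.

option Y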